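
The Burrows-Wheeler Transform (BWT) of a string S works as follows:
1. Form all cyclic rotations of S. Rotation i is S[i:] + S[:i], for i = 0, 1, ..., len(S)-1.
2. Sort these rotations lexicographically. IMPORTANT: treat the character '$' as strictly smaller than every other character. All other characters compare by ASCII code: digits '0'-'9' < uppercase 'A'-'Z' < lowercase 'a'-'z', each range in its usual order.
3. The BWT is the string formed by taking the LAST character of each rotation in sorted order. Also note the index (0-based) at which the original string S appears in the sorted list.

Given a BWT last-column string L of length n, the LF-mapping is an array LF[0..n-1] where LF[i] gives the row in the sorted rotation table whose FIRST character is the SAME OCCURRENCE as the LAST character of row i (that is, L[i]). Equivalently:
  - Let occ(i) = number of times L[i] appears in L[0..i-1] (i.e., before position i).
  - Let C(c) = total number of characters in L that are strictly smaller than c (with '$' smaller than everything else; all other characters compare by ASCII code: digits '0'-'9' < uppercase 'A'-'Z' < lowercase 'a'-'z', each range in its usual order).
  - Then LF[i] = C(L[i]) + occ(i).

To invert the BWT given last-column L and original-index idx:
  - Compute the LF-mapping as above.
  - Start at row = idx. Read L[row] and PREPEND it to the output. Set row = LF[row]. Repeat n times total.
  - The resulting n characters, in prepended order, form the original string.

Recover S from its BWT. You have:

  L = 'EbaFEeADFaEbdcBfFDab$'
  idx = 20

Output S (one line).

LF mapping: 5 14 11 8 6 19 1 3 9 12 7 15 18 17 2 20 10 4 13 16 0
Walk LF starting at row 20, prepending L[row]:
  step 1: row=20, L[20]='$', prepend. Next row=LF[20]=0
  step 2: row=0, L[0]='E', prepend. Next row=LF[0]=5
  step 3: row=5, L[5]='e', prepend. Next row=LF[5]=19
  step 4: row=19, L[19]='b', prepend. Next row=LF[19]=16
  step 5: row=16, L[16]='F', prepend. Next row=LF[16]=10
  step 6: row=10, L[10]='E', prepend. Next row=LF[10]=7
  step 7: row=7, L[7]='D', prepend. Next row=LF[7]=3
  step 8: row=3, L[3]='F', prepend. Next row=LF[3]=8
  step 9: row=8, L[8]='F', prepend. Next row=LF[8]=9
  step 10: row=9, L[9]='a', prepend. Next row=LF[9]=12
  step 11: row=12, L[12]='d', prepend. Next row=LF[12]=18
  step 12: row=18, L[18]='a', prepend. Next row=LF[18]=13
  step 13: row=13, L[13]='c', prepend. Next row=LF[13]=17
  step 14: row=17, L[17]='D', prepend. Next row=LF[17]=4
  step 15: row=4, L[4]='E', prepend. Next row=LF[4]=6
  step 16: row=6, L[6]='A', prepend. Next row=LF[6]=1
  step 17: row=1, L[1]='b', prepend. Next row=LF[1]=14
  step 18: row=14, L[14]='B', prepend. Next row=LF[14]=2
  step 19: row=2, L[2]='a', prepend. Next row=LF[2]=11
  step 20: row=11, L[11]='b', prepend. Next row=LF[11]=15
  step 21: row=15, L[15]='f', prepend. Next row=LF[15]=20
Reversed output: fbaBbAEDcadaFFDEFbeE$

Answer: fbaBbAEDcadaFFDEFbeE$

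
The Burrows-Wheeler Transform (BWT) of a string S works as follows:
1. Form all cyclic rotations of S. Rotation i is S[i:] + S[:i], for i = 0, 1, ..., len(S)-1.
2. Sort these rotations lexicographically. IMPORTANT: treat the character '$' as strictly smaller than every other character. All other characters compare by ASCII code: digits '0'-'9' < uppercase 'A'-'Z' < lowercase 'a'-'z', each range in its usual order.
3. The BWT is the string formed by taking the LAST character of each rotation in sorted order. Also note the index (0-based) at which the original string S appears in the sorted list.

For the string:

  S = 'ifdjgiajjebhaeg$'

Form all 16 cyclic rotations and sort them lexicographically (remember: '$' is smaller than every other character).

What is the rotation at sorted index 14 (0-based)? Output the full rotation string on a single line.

All 16 rotations (rotation i = S[i:]+S[:i]):
  rot[0] = ifdjgiajjebhaeg$
  rot[1] = fdjgiajjebhaeg$i
  rot[2] = djgiajjebhaeg$if
  rot[3] = jgiajjebhaeg$ifd
  rot[4] = giajjebhaeg$ifdj
  rot[5] = iajjebhaeg$ifdjg
  rot[6] = ajjebhaeg$ifdjgi
  rot[7] = jjebhaeg$ifdjgia
  rot[8] = jebhaeg$ifdjgiaj
  rot[9] = ebhaeg$ifdjgiajj
  rot[10] = bhaeg$ifdjgiajje
  rot[11] = haeg$ifdjgiajjeb
  rot[12] = aeg$ifdjgiajjebh
  rot[13] = eg$ifdjgiajjebha
  rot[14] = g$ifdjgiajjebhae
  rot[15] = $ifdjgiajjebhaeg
Sorted (with $ < everything):
  sorted[0] = $ifdjgiajjebhaeg
  sorted[1] = aeg$ifdjgiajjebh
  sorted[2] = ajjebhaeg$ifdjgi
  sorted[3] = bhaeg$ifdjgiajje
  sorted[4] = djgiajjebhaeg$if
  sorted[5] = ebhaeg$ifdjgiajj
  sorted[6] = eg$ifdjgiajjebha
  sorted[7] = fdjgiajjebhaeg$i
  sorted[8] = g$ifdjgiajjebhae
  sorted[9] = giajjebhaeg$ifdj
  sorted[10] = haeg$ifdjgiajjeb
  sorted[11] = iajjebhaeg$ifdjg
  sorted[12] = ifdjgiajjebhaeg$
  sorted[13] = jebhaeg$ifdjgiaj
  sorted[14] = jgiajjebhaeg$ifd
  sorted[15] = jjebhaeg$ifdjgia
sorted[14] = jgiajjebhaeg$ifd

Answer: jgiajjebhaeg$ifd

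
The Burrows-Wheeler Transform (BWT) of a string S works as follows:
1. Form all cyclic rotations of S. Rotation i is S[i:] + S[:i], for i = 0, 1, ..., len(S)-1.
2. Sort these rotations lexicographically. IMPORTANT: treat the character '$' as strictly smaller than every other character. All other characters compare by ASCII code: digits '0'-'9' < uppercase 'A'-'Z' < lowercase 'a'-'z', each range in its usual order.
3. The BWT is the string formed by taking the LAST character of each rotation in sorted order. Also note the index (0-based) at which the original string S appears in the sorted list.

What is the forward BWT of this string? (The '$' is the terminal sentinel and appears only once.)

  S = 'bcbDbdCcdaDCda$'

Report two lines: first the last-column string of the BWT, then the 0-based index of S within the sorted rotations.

Answer: adDabddc$DbCbCc
8

Derivation:
All 15 rotations (rotation i = S[i:]+S[:i]):
  rot[0] = bcbDbdCcdaDCda$
  rot[1] = cbDbdCcdaDCda$b
  rot[2] = bDbdCcdaDCda$bc
  rot[3] = DbdCcdaDCda$bcb
  rot[4] = bdCcdaDCda$bcbD
  rot[5] = dCcdaDCda$bcbDb
  rot[6] = CcdaDCda$bcbDbd
  rot[7] = cdaDCda$bcbDbdC
  rot[8] = daDCda$bcbDbdCc
  rot[9] = aDCda$bcbDbdCcd
  rot[10] = DCda$bcbDbdCcda
  rot[11] = Cda$bcbDbdCcdaD
  rot[12] = da$bcbDbdCcdaDC
  rot[13] = a$bcbDbdCcdaDCd
  rot[14] = $bcbDbdCcdaDCda
Sorted (with $ < everything):
  sorted[0] = $bcbDbdCcdaDCda  (last char: 'a')
  sorted[1] = CcdaDCda$bcbDbd  (last char: 'd')
  sorted[2] = Cda$bcbDbdCcdaD  (last char: 'D')
  sorted[3] = DCda$bcbDbdCcda  (last char: 'a')
  sorted[4] = DbdCcdaDCda$bcb  (last char: 'b')
  sorted[5] = a$bcbDbdCcdaDCd  (last char: 'd')
  sorted[6] = aDCda$bcbDbdCcd  (last char: 'd')
  sorted[7] = bDbdCcdaDCda$bc  (last char: 'c')
  sorted[8] = bcbDbdCcdaDCda$  (last char: '$')
  sorted[9] = bdCcdaDCda$bcbD  (last char: 'D')
  sorted[10] = cbDbdCcdaDCda$b  (last char: 'b')
  sorted[11] = cdaDCda$bcbDbdC  (last char: 'C')
  sorted[12] = dCcdaDCda$bcbDb  (last char: 'b')
  sorted[13] = da$bcbDbdCcdaDC  (last char: 'C')
  sorted[14] = daDCda$bcbDbdCc  (last char: 'c')
Last column: adDabddc$DbCbCc
Original string S is at sorted index 8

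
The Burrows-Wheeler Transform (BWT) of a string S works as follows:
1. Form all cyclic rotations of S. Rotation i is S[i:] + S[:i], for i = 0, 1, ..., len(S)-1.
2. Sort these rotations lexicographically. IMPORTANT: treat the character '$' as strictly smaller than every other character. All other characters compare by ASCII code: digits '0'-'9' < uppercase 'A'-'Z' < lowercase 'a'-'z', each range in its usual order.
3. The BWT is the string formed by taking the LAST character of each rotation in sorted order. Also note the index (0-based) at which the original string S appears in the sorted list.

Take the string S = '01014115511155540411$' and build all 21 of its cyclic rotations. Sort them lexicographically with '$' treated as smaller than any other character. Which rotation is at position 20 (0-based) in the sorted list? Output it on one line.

Answer: 55540411$010141155111

Derivation:
All 21 rotations (rotation i = S[i:]+S[:i]):
  rot[0] = 01014115511155540411$
  rot[1] = 1014115511155540411$0
  rot[2] = 014115511155540411$01
  rot[3] = 14115511155540411$010
  rot[4] = 4115511155540411$0101
  rot[5] = 115511155540411$01014
  rot[6] = 15511155540411$010141
  rot[7] = 5511155540411$0101411
  rot[8] = 511155540411$01014115
  rot[9] = 11155540411$010141155
  rot[10] = 1155540411$0101411551
  rot[11] = 155540411$01014115511
  rot[12] = 55540411$010141155111
  rot[13] = 5540411$0101411551115
  rot[14] = 540411$01014115511155
  rot[15] = 40411$010141155111555
  rot[16] = 0411$0101411551115554
  rot[17] = 411$01014115511155540
  rot[18] = 11$010141155111555404
  rot[19] = 1$0101411551115554041
  rot[20] = $01014115511155540411
Sorted (with $ < everything):
  sorted[0] = $01014115511155540411
  sorted[1] = 01014115511155540411$
  sorted[2] = 014115511155540411$01
  sorted[3] = 0411$0101411551115554
  sorted[4] = 1$0101411551115554041
  sorted[5] = 1014115511155540411$0
  sorted[6] = 11$010141155111555404
  sorted[7] = 11155540411$010141155
  sorted[8] = 115511155540411$01014
  sorted[9] = 1155540411$0101411551
  sorted[10] = 14115511155540411$010
  sorted[11] = 15511155540411$010141
  sorted[12] = 155540411$01014115511
  sorted[13] = 40411$010141155111555
  sorted[14] = 411$01014115511155540
  sorted[15] = 4115511155540411$0101
  sorted[16] = 511155540411$01014115
  sorted[17] = 540411$01014115511155
  sorted[18] = 5511155540411$0101411
  sorted[19] = 5540411$0101411551115
  sorted[20] = 55540411$010141155111
sorted[20] = 55540411$010141155111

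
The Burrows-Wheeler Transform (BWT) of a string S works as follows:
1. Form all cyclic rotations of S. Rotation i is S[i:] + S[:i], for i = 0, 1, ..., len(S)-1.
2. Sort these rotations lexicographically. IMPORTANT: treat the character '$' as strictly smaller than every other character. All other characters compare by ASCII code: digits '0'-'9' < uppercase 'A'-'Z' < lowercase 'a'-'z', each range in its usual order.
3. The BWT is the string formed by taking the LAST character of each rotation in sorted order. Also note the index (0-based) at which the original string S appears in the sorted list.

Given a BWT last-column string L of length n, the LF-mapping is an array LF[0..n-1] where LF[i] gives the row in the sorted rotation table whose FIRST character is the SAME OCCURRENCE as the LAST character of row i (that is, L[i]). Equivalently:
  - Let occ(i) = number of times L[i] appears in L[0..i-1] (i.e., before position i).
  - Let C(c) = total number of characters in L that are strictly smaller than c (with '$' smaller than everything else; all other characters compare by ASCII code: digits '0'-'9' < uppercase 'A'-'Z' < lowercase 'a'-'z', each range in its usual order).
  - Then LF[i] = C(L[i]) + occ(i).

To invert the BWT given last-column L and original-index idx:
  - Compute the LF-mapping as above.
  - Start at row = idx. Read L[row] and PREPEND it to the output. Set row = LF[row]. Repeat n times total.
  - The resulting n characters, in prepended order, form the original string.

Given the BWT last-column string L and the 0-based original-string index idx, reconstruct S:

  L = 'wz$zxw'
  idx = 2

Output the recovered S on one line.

Answer: wzxzw$

Derivation:
LF mapping: 1 4 0 5 3 2
Walk LF starting at row 2, prepending L[row]:
  step 1: row=2, L[2]='$', prepend. Next row=LF[2]=0
  step 2: row=0, L[0]='w', prepend. Next row=LF[0]=1
  step 3: row=1, L[1]='z', prepend. Next row=LF[1]=4
  step 4: row=4, L[4]='x', prepend. Next row=LF[4]=3
  step 5: row=3, L[3]='z', prepend. Next row=LF[3]=5
  step 6: row=5, L[5]='w', prepend. Next row=LF[5]=2
Reversed output: wzxzw$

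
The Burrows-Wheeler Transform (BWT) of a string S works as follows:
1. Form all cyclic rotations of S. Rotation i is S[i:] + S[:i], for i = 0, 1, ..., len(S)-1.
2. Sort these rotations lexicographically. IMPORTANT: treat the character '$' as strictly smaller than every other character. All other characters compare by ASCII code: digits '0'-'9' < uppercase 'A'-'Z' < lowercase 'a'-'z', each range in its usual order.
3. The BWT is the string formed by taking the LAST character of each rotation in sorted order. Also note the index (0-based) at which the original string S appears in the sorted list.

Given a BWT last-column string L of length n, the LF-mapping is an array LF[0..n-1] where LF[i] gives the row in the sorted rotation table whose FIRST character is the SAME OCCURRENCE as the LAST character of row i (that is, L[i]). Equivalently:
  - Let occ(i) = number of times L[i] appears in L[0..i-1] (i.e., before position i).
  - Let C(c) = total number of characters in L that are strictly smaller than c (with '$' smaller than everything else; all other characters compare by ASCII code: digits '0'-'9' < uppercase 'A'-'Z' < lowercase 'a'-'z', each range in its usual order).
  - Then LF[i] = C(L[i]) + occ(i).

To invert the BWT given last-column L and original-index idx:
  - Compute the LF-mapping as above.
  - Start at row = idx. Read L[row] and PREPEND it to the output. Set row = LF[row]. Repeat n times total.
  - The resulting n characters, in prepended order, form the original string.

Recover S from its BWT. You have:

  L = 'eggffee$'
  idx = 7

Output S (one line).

LF mapping: 1 6 7 4 5 2 3 0
Walk LF starting at row 7, prepending L[row]:
  step 1: row=7, L[7]='$', prepend. Next row=LF[7]=0
  step 2: row=0, L[0]='e', prepend. Next row=LF[0]=1
  step 3: row=1, L[1]='g', prepend. Next row=LF[1]=6
  step 4: row=6, L[6]='e', prepend. Next row=LF[6]=3
  step 5: row=3, L[3]='f', prepend. Next row=LF[3]=4
  step 6: row=4, L[4]='f', prepend. Next row=LF[4]=5
  step 7: row=5, L[5]='e', prepend. Next row=LF[5]=2
  step 8: row=2, L[2]='g', prepend. Next row=LF[2]=7
Reversed output: geffege$

Answer: geffege$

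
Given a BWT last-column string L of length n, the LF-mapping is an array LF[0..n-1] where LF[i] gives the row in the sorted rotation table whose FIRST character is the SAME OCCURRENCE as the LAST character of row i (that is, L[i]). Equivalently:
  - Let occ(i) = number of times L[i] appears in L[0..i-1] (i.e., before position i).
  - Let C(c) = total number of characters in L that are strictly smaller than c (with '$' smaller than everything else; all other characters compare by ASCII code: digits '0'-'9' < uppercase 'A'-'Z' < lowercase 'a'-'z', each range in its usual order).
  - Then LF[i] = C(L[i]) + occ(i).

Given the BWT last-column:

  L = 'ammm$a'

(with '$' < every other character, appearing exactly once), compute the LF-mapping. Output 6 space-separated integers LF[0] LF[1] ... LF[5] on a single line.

Answer: 1 3 4 5 0 2

Derivation:
Char counts: '$':1, 'a':2, 'm':3
C (first-col start): C('$')=0, C('a')=1, C('m')=3
L[0]='a': occ=0, LF[0]=C('a')+0=1+0=1
L[1]='m': occ=0, LF[1]=C('m')+0=3+0=3
L[2]='m': occ=1, LF[2]=C('m')+1=3+1=4
L[3]='m': occ=2, LF[3]=C('m')+2=3+2=5
L[4]='$': occ=0, LF[4]=C('$')+0=0+0=0
L[5]='a': occ=1, LF[5]=C('a')+1=1+1=2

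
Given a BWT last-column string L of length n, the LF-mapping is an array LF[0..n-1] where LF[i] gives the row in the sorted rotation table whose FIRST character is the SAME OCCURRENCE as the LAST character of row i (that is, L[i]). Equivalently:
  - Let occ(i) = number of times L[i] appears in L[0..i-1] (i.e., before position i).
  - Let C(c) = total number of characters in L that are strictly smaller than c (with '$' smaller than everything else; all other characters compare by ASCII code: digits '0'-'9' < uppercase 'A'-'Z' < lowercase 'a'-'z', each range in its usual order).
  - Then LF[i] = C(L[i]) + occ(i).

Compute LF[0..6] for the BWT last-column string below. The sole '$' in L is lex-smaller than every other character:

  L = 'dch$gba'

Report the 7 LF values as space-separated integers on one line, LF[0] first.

Answer: 4 3 6 0 5 2 1

Derivation:
Char counts: '$':1, 'a':1, 'b':1, 'c':1, 'd':1, 'g':1, 'h':1
C (first-col start): C('$')=0, C('a')=1, C('b')=2, C('c')=3, C('d')=4, C('g')=5, C('h')=6
L[0]='d': occ=0, LF[0]=C('d')+0=4+0=4
L[1]='c': occ=0, LF[1]=C('c')+0=3+0=3
L[2]='h': occ=0, LF[2]=C('h')+0=6+0=6
L[3]='$': occ=0, LF[3]=C('$')+0=0+0=0
L[4]='g': occ=0, LF[4]=C('g')+0=5+0=5
L[5]='b': occ=0, LF[5]=C('b')+0=2+0=2
L[6]='a': occ=0, LF[6]=C('a')+0=1+0=1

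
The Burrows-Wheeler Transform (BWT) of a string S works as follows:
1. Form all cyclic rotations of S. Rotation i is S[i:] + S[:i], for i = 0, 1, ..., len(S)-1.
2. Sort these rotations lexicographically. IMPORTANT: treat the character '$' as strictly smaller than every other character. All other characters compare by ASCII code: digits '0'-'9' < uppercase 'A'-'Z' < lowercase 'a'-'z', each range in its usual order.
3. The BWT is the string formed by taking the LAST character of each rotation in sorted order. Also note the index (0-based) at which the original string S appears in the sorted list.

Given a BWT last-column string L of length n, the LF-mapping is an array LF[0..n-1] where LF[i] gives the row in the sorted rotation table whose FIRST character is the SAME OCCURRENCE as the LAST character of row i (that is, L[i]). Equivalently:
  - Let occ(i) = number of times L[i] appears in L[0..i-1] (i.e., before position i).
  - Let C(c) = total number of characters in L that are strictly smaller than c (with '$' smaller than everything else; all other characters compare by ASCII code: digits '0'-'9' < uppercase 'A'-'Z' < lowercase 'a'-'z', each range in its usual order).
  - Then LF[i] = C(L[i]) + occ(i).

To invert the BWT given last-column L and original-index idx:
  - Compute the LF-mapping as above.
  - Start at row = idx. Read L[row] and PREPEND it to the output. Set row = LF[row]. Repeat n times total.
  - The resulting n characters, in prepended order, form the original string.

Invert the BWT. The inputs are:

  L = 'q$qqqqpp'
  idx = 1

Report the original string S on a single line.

Answer: pqqpqqq$

Derivation:
LF mapping: 3 0 4 5 6 7 1 2
Walk LF starting at row 1, prepending L[row]:
  step 1: row=1, L[1]='$', prepend. Next row=LF[1]=0
  step 2: row=0, L[0]='q', prepend. Next row=LF[0]=3
  step 3: row=3, L[3]='q', prepend. Next row=LF[3]=5
  step 4: row=5, L[5]='q', prepend. Next row=LF[5]=7
  step 5: row=7, L[7]='p', prepend. Next row=LF[7]=2
  step 6: row=2, L[2]='q', prepend. Next row=LF[2]=4
  step 7: row=4, L[4]='q', prepend. Next row=LF[4]=6
  step 8: row=6, L[6]='p', prepend. Next row=LF[6]=1
Reversed output: pqqpqqq$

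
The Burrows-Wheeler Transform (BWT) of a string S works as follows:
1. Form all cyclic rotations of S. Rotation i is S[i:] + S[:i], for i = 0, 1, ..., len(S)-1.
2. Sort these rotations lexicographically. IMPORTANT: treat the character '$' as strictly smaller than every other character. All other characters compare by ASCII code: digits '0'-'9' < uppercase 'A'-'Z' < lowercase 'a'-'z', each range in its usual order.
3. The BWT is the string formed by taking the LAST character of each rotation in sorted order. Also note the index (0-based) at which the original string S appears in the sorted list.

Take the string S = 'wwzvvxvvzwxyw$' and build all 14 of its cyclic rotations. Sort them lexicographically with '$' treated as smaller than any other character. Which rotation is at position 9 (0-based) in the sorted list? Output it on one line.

Answer: xvvzwxyw$wwzvv

Derivation:
All 14 rotations (rotation i = S[i:]+S[:i]):
  rot[0] = wwzvvxvvzwxyw$
  rot[1] = wzvvxvvzwxyw$w
  rot[2] = zvvxvvzwxyw$ww
  rot[3] = vvxvvzwxyw$wwz
  rot[4] = vxvvzwxyw$wwzv
  rot[5] = xvvzwxyw$wwzvv
  rot[6] = vvzwxyw$wwzvvx
  rot[7] = vzwxyw$wwzvvxv
  rot[8] = zwxyw$wwzvvxvv
  rot[9] = wxyw$wwzvvxvvz
  rot[10] = xyw$wwzvvxvvzw
  rot[11] = yw$wwzvvxvvzwx
  rot[12] = w$wwzvvxvvzwxy
  rot[13] = $wwzvvxvvzwxyw
Sorted (with $ < everything):
  sorted[0] = $wwzvvxvvzwxyw
  sorted[1] = vvxvvzwxyw$wwz
  sorted[2] = vvzwxyw$wwzvvx
  sorted[3] = vxvvzwxyw$wwzv
  sorted[4] = vzwxyw$wwzvvxv
  sorted[5] = w$wwzvvxvvzwxy
  sorted[6] = wwzvvxvvzwxyw$
  sorted[7] = wxyw$wwzvvxvvz
  sorted[8] = wzvvxvvzwxyw$w
  sorted[9] = xvvzwxyw$wwzvv
  sorted[10] = xyw$wwzvvxvvzw
  sorted[11] = yw$wwzvvxvvzwx
  sorted[12] = zvvxvvzwxyw$ww
  sorted[13] = zwxyw$wwzvvxvv
sorted[9] = xvvzwxyw$wwzvv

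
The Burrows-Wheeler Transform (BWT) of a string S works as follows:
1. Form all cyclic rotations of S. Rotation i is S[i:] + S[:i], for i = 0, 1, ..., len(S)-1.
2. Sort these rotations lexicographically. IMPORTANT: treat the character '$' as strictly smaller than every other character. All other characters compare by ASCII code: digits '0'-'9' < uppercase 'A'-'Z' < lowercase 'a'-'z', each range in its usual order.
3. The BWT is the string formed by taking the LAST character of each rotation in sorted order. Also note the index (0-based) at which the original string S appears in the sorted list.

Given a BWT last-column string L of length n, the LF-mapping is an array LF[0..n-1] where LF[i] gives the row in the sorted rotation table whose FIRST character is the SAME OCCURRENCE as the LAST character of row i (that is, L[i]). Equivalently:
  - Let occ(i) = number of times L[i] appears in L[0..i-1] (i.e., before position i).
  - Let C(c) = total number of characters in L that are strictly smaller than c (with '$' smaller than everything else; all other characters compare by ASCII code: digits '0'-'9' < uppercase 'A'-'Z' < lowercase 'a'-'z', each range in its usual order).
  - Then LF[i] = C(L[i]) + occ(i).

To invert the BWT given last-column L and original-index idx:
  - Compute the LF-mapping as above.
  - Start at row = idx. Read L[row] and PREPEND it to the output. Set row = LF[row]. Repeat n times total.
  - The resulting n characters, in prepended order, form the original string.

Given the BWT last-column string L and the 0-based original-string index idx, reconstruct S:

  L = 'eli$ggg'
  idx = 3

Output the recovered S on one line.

LF mapping: 1 6 5 0 2 3 4
Walk LF starting at row 3, prepending L[row]:
  step 1: row=3, L[3]='$', prepend. Next row=LF[3]=0
  step 2: row=0, L[0]='e', prepend. Next row=LF[0]=1
  step 3: row=1, L[1]='l', prepend. Next row=LF[1]=6
  step 4: row=6, L[6]='g', prepend. Next row=LF[6]=4
  step 5: row=4, L[4]='g', prepend. Next row=LF[4]=2
  step 6: row=2, L[2]='i', prepend. Next row=LF[2]=5
  step 7: row=5, L[5]='g', prepend. Next row=LF[5]=3
Reversed output: giggle$

Answer: giggle$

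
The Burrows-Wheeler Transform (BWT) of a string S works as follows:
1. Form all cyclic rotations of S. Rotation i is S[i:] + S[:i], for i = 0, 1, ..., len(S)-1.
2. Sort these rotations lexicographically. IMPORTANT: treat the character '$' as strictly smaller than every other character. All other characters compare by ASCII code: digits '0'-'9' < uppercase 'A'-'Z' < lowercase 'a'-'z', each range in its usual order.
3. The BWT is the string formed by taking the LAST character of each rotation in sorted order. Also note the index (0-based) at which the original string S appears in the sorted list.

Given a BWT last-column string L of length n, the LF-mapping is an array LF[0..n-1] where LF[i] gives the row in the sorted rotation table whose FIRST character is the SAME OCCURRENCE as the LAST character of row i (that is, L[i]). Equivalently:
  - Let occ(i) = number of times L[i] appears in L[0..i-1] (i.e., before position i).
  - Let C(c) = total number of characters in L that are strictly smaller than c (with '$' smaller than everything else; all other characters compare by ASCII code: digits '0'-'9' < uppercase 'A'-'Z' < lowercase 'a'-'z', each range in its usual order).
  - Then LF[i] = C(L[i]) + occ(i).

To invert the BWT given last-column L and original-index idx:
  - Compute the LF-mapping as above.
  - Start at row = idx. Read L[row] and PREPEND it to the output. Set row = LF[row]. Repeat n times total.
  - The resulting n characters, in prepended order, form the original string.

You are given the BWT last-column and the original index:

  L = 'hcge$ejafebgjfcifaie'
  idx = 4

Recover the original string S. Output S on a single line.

Answer: caecgfgaijebfeejfih$

Derivation:
LF mapping: 15 4 13 6 0 7 18 1 10 8 3 14 19 11 5 16 12 2 17 9
Walk LF starting at row 4, prepending L[row]:
  step 1: row=4, L[4]='$', prepend. Next row=LF[4]=0
  step 2: row=0, L[0]='h', prepend. Next row=LF[0]=15
  step 3: row=15, L[15]='i', prepend. Next row=LF[15]=16
  step 4: row=16, L[16]='f', prepend. Next row=LF[16]=12
  step 5: row=12, L[12]='j', prepend. Next row=LF[12]=19
  step 6: row=19, L[19]='e', prepend. Next row=LF[19]=9
  step 7: row=9, L[9]='e', prepend. Next row=LF[9]=8
  step 8: row=8, L[8]='f', prepend. Next row=LF[8]=10
  step 9: row=10, L[10]='b', prepend. Next row=LF[10]=3
  step 10: row=3, L[3]='e', prepend. Next row=LF[3]=6
  step 11: row=6, L[6]='j', prepend. Next row=LF[6]=18
  step 12: row=18, L[18]='i', prepend. Next row=LF[18]=17
  step 13: row=17, L[17]='a', prepend. Next row=LF[17]=2
  step 14: row=2, L[2]='g', prepend. Next row=LF[2]=13
  step 15: row=13, L[13]='f', prepend. Next row=LF[13]=11
  step 16: row=11, L[11]='g', prepend. Next row=LF[11]=14
  step 17: row=14, L[14]='c', prepend. Next row=LF[14]=5
  step 18: row=5, L[5]='e', prepend. Next row=LF[5]=7
  step 19: row=7, L[7]='a', prepend. Next row=LF[7]=1
  step 20: row=1, L[1]='c', prepend. Next row=LF[1]=4
Reversed output: caecgfgaijebfeejfih$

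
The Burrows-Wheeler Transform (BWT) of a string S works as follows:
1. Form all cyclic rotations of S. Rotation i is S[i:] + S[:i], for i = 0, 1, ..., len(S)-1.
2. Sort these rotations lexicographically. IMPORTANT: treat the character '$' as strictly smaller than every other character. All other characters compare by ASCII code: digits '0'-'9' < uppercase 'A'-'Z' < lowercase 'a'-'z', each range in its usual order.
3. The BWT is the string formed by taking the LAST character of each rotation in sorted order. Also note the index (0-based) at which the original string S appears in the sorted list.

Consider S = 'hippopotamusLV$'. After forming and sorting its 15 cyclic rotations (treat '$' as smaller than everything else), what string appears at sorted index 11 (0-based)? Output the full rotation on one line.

All 15 rotations (rotation i = S[i:]+S[:i]):
  rot[0] = hippopotamusLV$
  rot[1] = ippopotamusLV$h
  rot[2] = ppopotamusLV$hi
  rot[3] = popotamusLV$hip
  rot[4] = opotamusLV$hipp
  rot[5] = potamusLV$hippo
  rot[6] = otamusLV$hippop
  rot[7] = tamusLV$hippopo
  rot[8] = amusLV$hippopot
  rot[9] = musLV$hippopota
  rot[10] = usLV$hippopotam
  rot[11] = sLV$hippopotamu
  rot[12] = LV$hippopotamus
  rot[13] = V$hippopotamusL
  rot[14] = $hippopotamusLV
Sorted (with $ < everything):
  sorted[0] = $hippopotamusLV
  sorted[1] = LV$hippopotamus
  sorted[2] = V$hippopotamusL
  sorted[3] = amusLV$hippopot
  sorted[4] = hippopotamusLV$
  sorted[5] = ippopotamusLV$h
  sorted[6] = musLV$hippopota
  sorted[7] = opotamusLV$hipp
  sorted[8] = otamusLV$hippop
  sorted[9] = popotamusLV$hip
  sorted[10] = potamusLV$hippo
  sorted[11] = ppopotamusLV$hi
  sorted[12] = sLV$hippopotamu
  sorted[13] = tamusLV$hippopo
  sorted[14] = usLV$hippopotam
sorted[11] = ppopotamusLV$hi

Answer: ppopotamusLV$hi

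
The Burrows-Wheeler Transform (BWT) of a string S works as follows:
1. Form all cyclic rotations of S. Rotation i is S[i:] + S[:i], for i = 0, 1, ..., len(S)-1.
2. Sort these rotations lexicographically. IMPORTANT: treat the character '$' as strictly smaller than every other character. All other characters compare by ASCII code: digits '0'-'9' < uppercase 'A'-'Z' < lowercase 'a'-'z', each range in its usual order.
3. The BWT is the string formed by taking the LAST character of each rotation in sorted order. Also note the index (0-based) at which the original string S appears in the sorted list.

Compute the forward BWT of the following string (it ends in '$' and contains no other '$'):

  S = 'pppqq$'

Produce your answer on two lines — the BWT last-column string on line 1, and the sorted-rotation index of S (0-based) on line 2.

Answer: q$ppqp
1

Derivation:
All 6 rotations (rotation i = S[i:]+S[:i]):
  rot[0] = pppqq$
  rot[1] = ppqq$p
  rot[2] = pqq$pp
  rot[3] = qq$ppp
  rot[4] = q$pppq
  rot[5] = $pppqq
Sorted (with $ < everything):
  sorted[0] = $pppqq  (last char: 'q')
  sorted[1] = pppqq$  (last char: '$')
  sorted[2] = ppqq$p  (last char: 'p')
  sorted[3] = pqq$pp  (last char: 'p')
  sorted[4] = q$pppq  (last char: 'q')
  sorted[5] = qq$ppp  (last char: 'p')
Last column: q$ppqp
Original string S is at sorted index 1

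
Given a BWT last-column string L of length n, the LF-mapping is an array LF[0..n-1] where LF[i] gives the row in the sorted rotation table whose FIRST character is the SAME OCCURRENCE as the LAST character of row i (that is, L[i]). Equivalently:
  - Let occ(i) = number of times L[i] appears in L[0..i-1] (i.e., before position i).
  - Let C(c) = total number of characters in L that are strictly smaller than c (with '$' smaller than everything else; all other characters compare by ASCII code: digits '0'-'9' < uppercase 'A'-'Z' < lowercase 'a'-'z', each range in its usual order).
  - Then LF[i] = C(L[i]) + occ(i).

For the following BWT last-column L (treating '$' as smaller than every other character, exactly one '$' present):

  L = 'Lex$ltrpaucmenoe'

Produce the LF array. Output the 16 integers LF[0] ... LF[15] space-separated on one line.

Char counts: '$':1, 'L':1, 'a':1, 'c':1, 'e':3, 'l':1, 'm':1, 'n':1, 'o':1, 'p':1, 'r':1, 't':1, 'u':1, 'x':1
C (first-col start): C('$')=0, C('L')=1, C('a')=2, C('c')=3, C('e')=4, C('l')=7, C('m')=8, C('n')=9, C('o')=10, C('p')=11, C('r')=12, C('t')=13, C('u')=14, C('x')=15
L[0]='L': occ=0, LF[0]=C('L')+0=1+0=1
L[1]='e': occ=0, LF[1]=C('e')+0=4+0=4
L[2]='x': occ=0, LF[2]=C('x')+0=15+0=15
L[3]='$': occ=0, LF[3]=C('$')+0=0+0=0
L[4]='l': occ=0, LF[4]=C('l')+0=7+0=7
L[5]='t': occ=0, LF[5]=C('t')+0=13+0=13
L[6]='r': occ=0, LF[6]=C('r')+0=12+0=12
L[7]='p': occ=0, LF[7]=C('p')+0=11+0=11
L[8]='a': occ=0, LF[8]=C('a')+0=2+0=2
L[9]='u': occ=0, LF[9]=C('u')+0=14+0=14
L[10]='c': occ=0, LF[10]=C('c')+0=3+0=3
L[11]='m': occ=0, LF[11]=C('m')+0=8+0=8
L[12]='e': occ=1, LF[12]=C('e')+1=4+1=5
L[13]='n': occ=0, LF[13]=C('n')+0=9+0=9
L[14]='o': occ=0, LF[14]=C('o')+0=10+0=10
L[15]='e': occ=2, LF[15]=C('e')+2=4+2=6

Answer: 1 4 15 0 7 13 12 11 2 14 3 8 5 9 10 6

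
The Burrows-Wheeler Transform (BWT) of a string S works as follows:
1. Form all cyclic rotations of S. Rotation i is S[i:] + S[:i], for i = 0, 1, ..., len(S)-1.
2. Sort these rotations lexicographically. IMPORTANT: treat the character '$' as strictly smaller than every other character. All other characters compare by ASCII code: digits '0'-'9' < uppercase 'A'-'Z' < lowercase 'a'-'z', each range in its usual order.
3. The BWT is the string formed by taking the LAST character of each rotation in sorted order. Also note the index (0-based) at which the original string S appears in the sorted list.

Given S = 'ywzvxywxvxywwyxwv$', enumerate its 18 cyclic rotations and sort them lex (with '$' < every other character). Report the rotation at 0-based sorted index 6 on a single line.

Answer: wxvxywwyxwv$ywzvxy

Derivation:
All 18 rotations (rotation i = S[i:]+S[:i]):
  rot[0] = ywzvxywxvxywwyxwv$
  rot[1] = wzvxywxvxywwyxwv$y
  rot[2] = zvxywxvxywwyxwv$yw
  rot[3] = vxywxvxywwyxwv$ywz
  rot[4] = xywxvxywwyxwv$ywzv
  rot[5] = ywxvxywwyxwv$ywzvx
  rot[6] = wxvxywwyxwv$ywzvxy
  rot[7] = xvxywwyxwv$ywzvxyw
  rot[8] = vxywwyxwv$ywzvxywx
  rot[9] = xywwyxwv$ywzvxywxv
  rot[10] = ywwyxwv$ywzvxywxvx
  rot[11] = wwyxwv$ywzvxywxvxy
  rot[12] = wyxwv$ywzvxywxvxyw
  rot[13] = yxwv$ywzvxywxvxyww
  rot[14] = xwv$ywzvxywxvxywwy
  rot[15] = wv$ywzvxywxvxywwyx
  rot[16] = v$ywzvxywxvxywwyxw
  rot[17] = $ywzvxywxvxywwyxwv
Sorted (with $ < everything):
  sorted[0] = $ywzvxywxvxywwyxwv
  sorted[1] = v$ywzvxywxvxywwyxw
  sorted[2] = vxywwyxwv$ywzvxywx
  sorted[3] = vxywxvxywwyxwv$ywz
  sorted[4] = wv$ywzvxywxvxywwyx
  sorted[5] = wwyxwv$ywzvxywxvxy
  sorted[6] = wxvxywwyxwv$ywzvxy
  sorted[7] = wyxwv$ywzvxywxvxyw
  sorted[8] = wzvxywxvxywwyxwv$y
  sorted[9] = xvxywwyxwv$ywzvxyw
  sorted[10] = xwv$ywzvxywxvxywwy
  sorted[11] = xywwyxwv$ywzvxywxv
  sorted[12] = xywxvxywwyxwv$ywzv
  sorted[13] = ywwyxwv$ywzvxywxvx
  sorted[14] = ywxvxywwyxwv$ywzvx
  sorted[15] = ywzvxywxvxywwyxwv$
  sorted[16] = yxwv$ywzvxywxvxyww
  sorted[17] = zvxywxvxywwyxwv$yw
sorted[6] = wxvxywwyxwv$ywzvxy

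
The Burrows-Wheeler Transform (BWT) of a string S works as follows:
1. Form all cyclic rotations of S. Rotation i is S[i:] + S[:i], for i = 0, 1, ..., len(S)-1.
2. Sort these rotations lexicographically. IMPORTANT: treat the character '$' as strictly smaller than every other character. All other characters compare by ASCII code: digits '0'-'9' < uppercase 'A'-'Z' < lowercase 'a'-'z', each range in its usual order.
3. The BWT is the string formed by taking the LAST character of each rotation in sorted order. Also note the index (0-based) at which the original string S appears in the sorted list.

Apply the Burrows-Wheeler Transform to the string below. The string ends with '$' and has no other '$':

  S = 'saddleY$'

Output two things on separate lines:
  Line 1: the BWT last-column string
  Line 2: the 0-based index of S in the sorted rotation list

All 8 rotations (rotation i = S[i:]+S[:i]):
  rot[0] = saddleY$
  rot[1] = addleY$s
  rot[2] = ddleY$sa
  rot[3] = dleY$sad
  rot[4] = leY$sadd
  rot[5] = eY$saddl
  rot[6] = Y$saddle
  rot[7] = $saddleY
Sorted (with $ < everything):
  sorted[0] = $saddleY  (last char: 'Y')
  sorted[1] = Y$saddle  (last char: 'e')
  sorted[2] = addleY$s  (last char: 's')
  sorted[3] = ddleY$sa  (last char: 'a')
  sorted[4] = dleY$sad  (last char: 'd')
  sorted[5] = eY$saddl  (last char: 'l')
  sorted[6] = leY$sadd  (last char: 'd')
  sorted[7] = saddleY$  (last char: '$')
Last column: Yesadld$
Original string S is at sorted index 7

Answer: Yesadld$
7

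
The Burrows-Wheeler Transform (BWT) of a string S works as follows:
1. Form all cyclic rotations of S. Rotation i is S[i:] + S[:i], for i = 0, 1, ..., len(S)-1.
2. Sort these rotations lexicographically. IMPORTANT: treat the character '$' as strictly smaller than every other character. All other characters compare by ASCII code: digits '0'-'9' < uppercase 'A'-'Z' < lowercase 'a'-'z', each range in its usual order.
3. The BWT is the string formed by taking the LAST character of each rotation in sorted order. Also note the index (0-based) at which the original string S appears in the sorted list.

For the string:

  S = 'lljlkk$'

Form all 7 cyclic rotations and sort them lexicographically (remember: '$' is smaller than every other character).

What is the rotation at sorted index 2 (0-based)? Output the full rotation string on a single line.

All 7 rotations (rotation i = S[i:]+S[:i]):
  rot[0] = lljlkk$
  rot[1] = ljlkk$l
  rot[2] = jlkk$ll
  rot[3] = lkk$llj
  rot[4] = kk$lljl
  rot[5] = k$lljlk
  rot[6] = $lljlkk
Sorted (with $ < everything):
  sorted[0] = $lljlkk
  sorted[1] = jlkk$ll
  sorted[2] = k$lljlk
  sorted[3] = kk$lljl
  sorted[4] = ljlkk$l
  sorted[5] = lkk$llj
  sorted[6] = lljlkk$
sorted[2] = k$lljlk

Answer: k$lljlk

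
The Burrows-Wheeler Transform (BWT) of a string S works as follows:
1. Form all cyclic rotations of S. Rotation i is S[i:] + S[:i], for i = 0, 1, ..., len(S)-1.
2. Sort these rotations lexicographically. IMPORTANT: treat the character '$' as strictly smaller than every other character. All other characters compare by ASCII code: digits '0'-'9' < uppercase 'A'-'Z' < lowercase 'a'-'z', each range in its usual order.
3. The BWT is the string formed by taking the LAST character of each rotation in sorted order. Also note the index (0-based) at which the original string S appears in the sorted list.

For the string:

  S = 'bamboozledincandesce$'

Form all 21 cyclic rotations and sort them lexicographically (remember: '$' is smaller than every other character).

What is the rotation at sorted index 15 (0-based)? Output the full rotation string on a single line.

Answer: ncandesce$bamboozledi

Derivation:
All 21 rotations (rotation i = S[i:]+S[:i]):
  rot[0] = bamboozledincandesce$
  rot[1] = amboozledincandesce$b
  rot[2] = mboozledincandesce$ba
  rot[3] = boozledincandesce$bam
  rot[4] = oozledincandesce$bamb
  rot[5] = ozledincandesce$bambo
  rot[6] = zledincandesce$bamboo
  rot[7] = ledincandesce$bambooz
  rot[8] = edincandesce$bamboozl
  rot[9] = dincandesce$bamboozle
  rot[10] = incandesce$bamboozled
  rot[11] = ncandesce$bamboozledi
  rot[12] = candesce$bamboozledin
  rot[13] = andesce$bamboozledinc
  rot[14] = ndesce$bamboozledinca
  rot[15] = desce$bamboozledincan
  rot[16] = esce$bamboozledincand
  rot[17] = sce$bamboozledincande
  rot[18] = ce$bamboozledincandes
  rot[19] = e$bamboozledincandesc
  rot[20] = $bamboozledincandesce
Sorted (with $ < everything):
  sorted[0] = $bamboozledincandesce
  sorted[1] = amboozledincandesce$b
  sorted[2] = andesce$bamboozledinc
  sorted[3] = bamboozledincandesce$
  sorted[4] = boozledincandesce$bam
  sorted[5] = candesce$bamboozledin
  sorted[6] = ce$bamboozledincandes
  sorted[7] = desce$bamboozledincan
  sorted[8] = dincandesce$bamboozle
  sorted[9] = e$bamboozledincandesc
  sorted[10] = edincandesce$bamboozl
  sorted[11] = esce$bamboozledincand
  sorted[12] = incandesce$bamboozled
  sorted[13] = ledincandesce$bambooz
  sorted[14] = mboozledincandesce$ba
  sorted[15] = ncandesce$bamboozledi
  sorted[16] = ndesce$bamboozledinca
  sorted[17] = oozledincandesce$bamb
  sorted[18] = ozledincandesce$bambo
  sorted[19] = sce$bamboozledincande
  sorted[20] = zledincandesce$bamboo
sorted[15] = ncandesce$bamboozledi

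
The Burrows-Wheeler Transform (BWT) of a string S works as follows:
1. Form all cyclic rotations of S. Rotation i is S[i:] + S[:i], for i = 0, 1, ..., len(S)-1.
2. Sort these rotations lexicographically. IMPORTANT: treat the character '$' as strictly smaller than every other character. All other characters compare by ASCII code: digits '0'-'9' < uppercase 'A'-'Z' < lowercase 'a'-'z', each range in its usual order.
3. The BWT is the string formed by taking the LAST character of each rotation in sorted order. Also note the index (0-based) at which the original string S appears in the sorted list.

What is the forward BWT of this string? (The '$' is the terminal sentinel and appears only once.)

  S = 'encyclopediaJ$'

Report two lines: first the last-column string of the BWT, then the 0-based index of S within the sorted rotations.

All 14 rotations (rotation i = S[i:]+S[:i]):
  rot[0] = encyclopediaJ$
  rot[1] = ncyclopediaJ$e
  rot[2] = cyclopediaJ$en
  rot[3] = yclopediaJ$enc
  rot[4] = clopediaJ$ency
  rot[5] = lopediaJ$encyc
  rot[6] = opediaJ$encycl
  rot[7] = pediaJ$encyclo
  rot[8] = ediaJ$encyclop
  rot[9] = diaJ$encyclope
  rot[10] = iaJ$encycloped
  rot[11] = aJ$encyclopedi
  rot[12] = J$encyclopedia
  rot[13] = $encyclopediaJ
Sorted (with $ < everything):
  sorted[0] = $encyclopediaJ  (last char: 'J')
  sorted[1] = J$encyclopedia  (last char: 'a')
  sorted[2] = aJ$encyclopedi  (last char: 'i')
  sorted[3] = clopediaJ$ency  (last char: 'y')
  sorted[4] = cyclopediaJ$en  (last char: 'n')
  sorted[5] = diaJ$encyclope  (last char: 'e')
  sorted[6] = ediaJ$encyclop  (last char: 'p')
  sorted[7] = encyclopediaJ$  (last char: '$')
  sorted[8] = iaJ$encycloped  (last char: 'd')
  sorted[9] = lopediaJ$encyc  (last char: 'c')
  sorted[10] = ncyclopediaJ$e  (last char: 'e')
  sorted[11] = opediaJ$encycl  (last char: 'l')
  sorted[12] = pediaJ$encyclo  (last char: 'o')
  sorted[13] = yclopediaJ$enc  (last char: 'c')
Last column: Jaiynep$dceloc
Original string S is at sorted index 7

Answer: Jaiynep$dceloc
7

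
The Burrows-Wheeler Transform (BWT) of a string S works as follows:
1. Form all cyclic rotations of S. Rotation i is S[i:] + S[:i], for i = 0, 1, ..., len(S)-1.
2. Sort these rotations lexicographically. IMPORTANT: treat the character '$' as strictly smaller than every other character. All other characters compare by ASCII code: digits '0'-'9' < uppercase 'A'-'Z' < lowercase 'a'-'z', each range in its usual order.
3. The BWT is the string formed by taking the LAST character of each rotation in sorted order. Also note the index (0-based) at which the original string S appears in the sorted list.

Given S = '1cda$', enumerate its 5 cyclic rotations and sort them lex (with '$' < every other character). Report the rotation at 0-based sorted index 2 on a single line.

All 5 rotations (rotation i = S[i:]+S[:i]):
  rot[0] = 1cda$
  rot[1] = cda$1
  rot[2] = da$1c
  rot[3] = a$1cd
  rot[4] = $1cda
Sorted (with $ < everything):
  sorted[0] = $1cda
  sorted[1] = 1cda$
  sorted[2] = a$1cd
  sorted[3] = cda$1
  sorted[4] = da$1c
sorted[2] = a$1cd

Answer: a$1cd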